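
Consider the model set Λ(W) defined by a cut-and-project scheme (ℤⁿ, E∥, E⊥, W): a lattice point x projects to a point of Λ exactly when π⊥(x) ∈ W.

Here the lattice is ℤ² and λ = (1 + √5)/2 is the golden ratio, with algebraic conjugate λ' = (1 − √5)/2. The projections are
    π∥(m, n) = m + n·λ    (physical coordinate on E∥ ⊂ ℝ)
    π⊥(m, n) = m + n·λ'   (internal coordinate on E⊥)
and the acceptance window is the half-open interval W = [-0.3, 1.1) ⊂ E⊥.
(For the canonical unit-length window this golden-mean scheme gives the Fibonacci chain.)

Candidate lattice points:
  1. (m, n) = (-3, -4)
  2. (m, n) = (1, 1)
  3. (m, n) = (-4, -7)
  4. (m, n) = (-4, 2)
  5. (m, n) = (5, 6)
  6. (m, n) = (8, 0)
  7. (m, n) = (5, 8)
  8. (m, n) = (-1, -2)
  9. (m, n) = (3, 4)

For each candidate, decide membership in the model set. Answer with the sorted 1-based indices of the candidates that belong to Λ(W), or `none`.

Numerically λ ≈ 1.6180 and λ' = −1/λ ≈ -0.6180.
#1 (-3,-4): internal coord -3 + (-4)·λ' = -0.5279; -0.5279 ∉ [-0.3, 1.1) → out
#2 (1,1): internal coord 1 + (1)·λ' = +0.3820; +0.3820 ∈ [-0.3, 1.1) → IN Λ
#3 (-4,-7): internal coord -4 + (-7)·λ' = +0.3262; +0.3262 ∈ [-0.3, 1.1) → IN Λ
#4 (-4,2): internal coord -4 + (2)·λ' = -5.2361; -5.2361 ∉ [-0.3, 1.1) → out
#5 (5,6): internal coord 5 + (6)·λ' = +1.2918; +1.2918 ∉ [-0.3, 1.1) → out
#6 (8,0): internal coord 8 + (0)·λ' = +8.0000; +8.0000 ∉ [-0.3, 1.1) → out
#7 (5,8): internal coord 5 + (8)·λ' = +0.0557; +0.0557 ∈ [-0.3, 1.1) → IN Λ
#8 (-1,-2): internal coord -1 + (-2)·λ' = +0.2361; +0.2361 ∈ [-0.3, 1.1) → IN Λ
#9 (3,4): internal coord 3 + (4)·λ' = +0.5279; +0.5279 ∈ [-0.3, 1.1) → IN Λ

2, 3, 7, 8, 9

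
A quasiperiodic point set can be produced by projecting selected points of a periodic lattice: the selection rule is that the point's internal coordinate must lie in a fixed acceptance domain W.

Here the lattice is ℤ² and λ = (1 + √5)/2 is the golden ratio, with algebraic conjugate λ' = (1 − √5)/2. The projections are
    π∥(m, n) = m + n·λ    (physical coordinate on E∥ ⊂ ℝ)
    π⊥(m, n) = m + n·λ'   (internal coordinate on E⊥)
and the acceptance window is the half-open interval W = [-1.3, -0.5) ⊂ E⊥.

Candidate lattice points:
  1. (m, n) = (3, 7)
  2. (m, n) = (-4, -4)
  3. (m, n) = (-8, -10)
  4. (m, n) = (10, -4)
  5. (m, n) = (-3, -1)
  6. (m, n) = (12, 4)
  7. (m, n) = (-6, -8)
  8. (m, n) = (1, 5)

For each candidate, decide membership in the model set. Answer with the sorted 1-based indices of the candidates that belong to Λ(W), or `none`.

7

Numerically λ ≈ 1.61803 and λ' = −1/λ ≈ -0.61803.
candidate 1: (m,n)=(3,7) → π∥ = 3+7·λ ≈ 14.32624, π⊥ = 3+7·λ' ≈ -1.32624 ∉ [-1.3, -0.5) ⇒ out
candidate 2: (m,n)=(-4,-4) → π∥ = -4-4·λ ≈ -10.47214, π⊥ = -4-4·λ' ≈ -1.52786 ∉ [-1.3, -0.5) ⇒ out
candidate 3: (m,n)=(-8,-10) → π∥ = -8-10·λ ≈ -24.18034, π⊥ = -8-10·λ' ≈ -1.81966 ∉ [-1.3, -0.5) ⇒ out
candidate 4: (m,n)=(10,-4) → π∥ = 10-4·λ ≈ 3.52786, π⊥ = 10-4·λ' ≈ 12.47214 ∉ [-1.3, -0.5) ⇒ out
candidate 5: (m,n)=(-3,-1) → π∥ = -3-1·λ ≈ -4.61803, π⊥ = -3-1·λ' ≈ -2.38197 ∉ [-1.3, -0.5) ⇒ out
candidate 6: (m,n)=(12,4) → π∥ = 12+4·λ ≈ 18.47214, π⊥ = 12+4·λ' ≈ 9.52786 ∉ [-1.3, -0.5) ⇒ out
candidate 7: (m,n)=(-6,-8) → π∥ = -6-8·λ ≈ -18.94427, π⊥ = -6-8·λ' ≈ -1.05573 ∈ [-1.3, -0.5) ⇒ IN Λ
candidate 8: (m,n)=(1,5) → π∥ = 1+5·λ ≈ 9.09017, π⊥ = 1+5·λ' ≈ -2.09017 ∉ [-1.3, -0.5) ⇒ out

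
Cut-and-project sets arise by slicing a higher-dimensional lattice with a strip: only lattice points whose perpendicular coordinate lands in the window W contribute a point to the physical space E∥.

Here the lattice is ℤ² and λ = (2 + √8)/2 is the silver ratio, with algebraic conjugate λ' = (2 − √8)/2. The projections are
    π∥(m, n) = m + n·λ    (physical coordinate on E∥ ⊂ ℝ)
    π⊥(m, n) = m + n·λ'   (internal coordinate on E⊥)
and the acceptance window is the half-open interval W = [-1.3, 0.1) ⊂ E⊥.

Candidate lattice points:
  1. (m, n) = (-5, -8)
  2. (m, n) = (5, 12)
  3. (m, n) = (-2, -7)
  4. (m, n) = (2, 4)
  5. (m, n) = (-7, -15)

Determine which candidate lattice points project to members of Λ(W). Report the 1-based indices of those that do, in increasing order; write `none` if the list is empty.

Compute λ' = (2−√8)/2 = -0.414214, so π⊥(m,n) = m -0.414214·n.
candidate 1: (m,n)=(-5,-8) → π∥ = -5-8·λ ≈ -24.313708, π⊥ = -5-8·λ' ≈ -1.686292 ∉ [-1.3, 0.1) ⇒ out
candidate 2: (m,n)=(5,12) → π∥ = 5+12·λ ≈ 33.970563, π⊥ = 5+12·λ' ≈ 0.029437 ∈ [-1.3, 0.1) ⇒ IN Λ
candidate 3: (m,n)=(-2,-7) → π∥ = -2-7·λ ≈ -18.899495, π⊥ = -2-7·λ' ≈ 0.899495 ∉ [-1.3, 0.1) ⇒ out
candidate 4: (m,n)=(2,4) → π∥ = 2+4·λ ≈ 11.656854, π⊥ = 2+4·λ' ≈ 0.343146 ∉ [-1.3, 0.1) ⇒ out
candidate 5: (m,n)=(-7,-15) → π∥ = -7-15·λ ≈ -43.213203, π⊥ = -7-15·λ' ≈ -0.786797 ∈ [-1.3, 0.1) ⇒ IN Λ

2, 5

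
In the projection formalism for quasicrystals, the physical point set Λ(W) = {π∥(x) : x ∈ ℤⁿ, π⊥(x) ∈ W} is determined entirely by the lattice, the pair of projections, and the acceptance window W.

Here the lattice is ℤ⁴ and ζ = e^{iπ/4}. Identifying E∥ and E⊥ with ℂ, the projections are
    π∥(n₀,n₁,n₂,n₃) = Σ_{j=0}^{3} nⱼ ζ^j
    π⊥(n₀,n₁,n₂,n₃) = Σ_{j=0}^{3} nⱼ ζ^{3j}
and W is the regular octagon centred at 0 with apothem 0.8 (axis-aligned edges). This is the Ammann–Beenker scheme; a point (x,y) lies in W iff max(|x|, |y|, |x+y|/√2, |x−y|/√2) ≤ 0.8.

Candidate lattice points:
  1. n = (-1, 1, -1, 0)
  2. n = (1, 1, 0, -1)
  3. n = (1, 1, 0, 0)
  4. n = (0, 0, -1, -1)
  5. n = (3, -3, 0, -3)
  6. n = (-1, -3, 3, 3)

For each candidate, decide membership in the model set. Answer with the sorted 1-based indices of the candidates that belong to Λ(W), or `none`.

Internal map: ζ^{3j} for j=0..3 gives (1,0), (−√2/2,√2/2), (0,−1), (√2/2,√2/2).
#1 (-1, 1, -1, 0): internal (-1.70711, 1.70711); octagon support 2.41421 vs apothem 0.8 → ∉ W
#2 (1, 1, 0, -1): internal (-0.41421, 0.00000); octagon support 0.41421 vs apothem 0.8 → ∈ W
#3 (1, 1, 0, 0): internal (0.29289, 0.70711); octagon support 0.70711 vs apothem 0.8 → ∈ W
#4 (0, 0, -1, -1): internal (-0.70711, 0.29289); octagon support 0.70711 vs apothem 0.8 → ∈ W
#5 (3, -3, 0, -3): internal (3.00000, -4.24264); octagon support 5.12132 vs apothem 0.8 → ∉ W
#6 (-1, -3, 3, 3): internal (3.24264, -3.00000); octagon support 4.41421 vs apothem 0.8 → ∉ W

2, 3, 4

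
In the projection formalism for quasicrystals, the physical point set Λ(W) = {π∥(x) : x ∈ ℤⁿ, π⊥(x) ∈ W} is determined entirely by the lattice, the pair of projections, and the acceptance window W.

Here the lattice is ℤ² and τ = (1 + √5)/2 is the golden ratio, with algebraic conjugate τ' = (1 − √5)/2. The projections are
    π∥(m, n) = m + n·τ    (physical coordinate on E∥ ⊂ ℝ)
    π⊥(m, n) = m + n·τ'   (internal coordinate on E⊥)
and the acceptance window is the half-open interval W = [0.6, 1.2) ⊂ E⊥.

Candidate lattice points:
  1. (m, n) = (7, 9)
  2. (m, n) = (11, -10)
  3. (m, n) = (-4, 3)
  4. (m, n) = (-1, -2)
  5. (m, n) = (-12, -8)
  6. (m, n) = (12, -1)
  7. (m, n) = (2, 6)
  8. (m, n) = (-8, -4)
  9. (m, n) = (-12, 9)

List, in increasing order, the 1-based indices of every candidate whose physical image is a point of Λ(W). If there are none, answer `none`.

none

Numerically τ ≈ 1.61803 and τ' = −1/τ ≈ -0.61803.
candidate 1: (m,n)=(7,9) → π∥ = 7+9·τ ≈ 21.56231, π⊥ = 7+9·τ' ≈ 1.43769 ∉ [0.6, 1.2) ⇒ out
candidate 2: (m,n)=(11,-10) → π∥ = 11-10·τ ≈ -5.18034, π⊥ = 11-10·τ' ≈ 17.18034 ∉ [0.6, 1.2) ⇒ out
candidate 3: (m,n)=(-4,3) → π∥ = -4+3·τ ≈ 0.85410, π⊥ = -4+3·τ' ≈ -5.85410 ∉ [0.6, 1.2) ⇒ out
candidate 4: (m,n)=(-1,-2) → π∥ = -1-2·τ ≈ -4.23607, π⊥ = -1-2·τ' ≈ 0.23607 ∉ [0.6, 1.2) ⇒ out
candidate 5: (m,n)=(-12,-8) → π∥ = -12-8·τ ≈ -24.94427, π⊥ = -12-8·τ' ≈ -7.05573 ∉ [0.6, 1.2) ⇒ out
candidate 6: (m,n)=(12,-1) → π∥ = 12-1·τ ≈ 10.38197, π⊥ = 12-1·τ' ≈ 12.61803 ∉ [0.6, 1.2) ⇒ out
candidate 7: (m,n)=(2,6) → π∥ = 2+6·τ ≈ 11.70820, π⊥ = 2+6·τ' ≈ -1.70820 ∉ [0.6, 1.2) ⇒ out
candidate 8: (m,n)=(-8,-4) → π∥ = -8-4·τ ≈ -14.47214, π⊥ = -8-4·τ' ≈ -5.52786 ∉ [0.6, 1.2) ⇒ out
candidate 9: (m,n)=(-12,9) → π∥ = -12+9·τ ≈ 2.56231, π⊥ = -12+9·τ' ≈ -17.56231 ∉ [0.6, 1.2) ⇒ out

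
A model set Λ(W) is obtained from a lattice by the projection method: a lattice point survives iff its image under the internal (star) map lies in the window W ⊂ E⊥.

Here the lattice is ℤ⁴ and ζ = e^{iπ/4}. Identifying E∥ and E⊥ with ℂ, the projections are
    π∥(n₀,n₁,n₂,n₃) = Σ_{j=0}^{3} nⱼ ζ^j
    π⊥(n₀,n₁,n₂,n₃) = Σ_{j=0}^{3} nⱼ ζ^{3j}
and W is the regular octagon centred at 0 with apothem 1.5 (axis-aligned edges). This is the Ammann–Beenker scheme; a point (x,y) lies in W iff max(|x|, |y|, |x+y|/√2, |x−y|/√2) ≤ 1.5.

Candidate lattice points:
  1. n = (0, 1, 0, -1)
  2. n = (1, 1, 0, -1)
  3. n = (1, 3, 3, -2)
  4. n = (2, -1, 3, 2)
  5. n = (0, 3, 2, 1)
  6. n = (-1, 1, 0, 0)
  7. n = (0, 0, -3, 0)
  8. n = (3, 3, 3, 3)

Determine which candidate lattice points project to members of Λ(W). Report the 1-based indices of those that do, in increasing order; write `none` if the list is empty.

Internal map: ζ^{3j} for j=0..3 gives (1,0), (−√2/2,√2/2), (0,−1), (√2/2,√2/2).
#1 (0, 1, 0, -1): internal (-1.414214, 0.000000); octagon support 1.414214 vs apothem 1.5 → ∈ W
#2 (1, 1, 0, -1): internal (-0.414214, 0.000000); octagon support 0.414214 vs apothem 1.5 → ∈ W
#3 (1, 3, 3, -2): internal (-2.535534, -2.292893); octagon support 3.414214 vs apothem 1.5 → ∉ W
#4 (2, -1, 3, 2): internal (4.121320, -2.292893); octagon support 4.535534 vs apothem 1.5 → ∉ W
#5 (0, 3, 2, 1): internal (-1.414214, 0.828427); octagon support 1.585786 vs apothem 1.5 → ∉ W
#6 (-1, 1, 0, 0): internal (-1.707107, 0.707107); octagon support 1.707107 vs apothem 1.5 → ∉ W
#7 (0, 0, -3, 0): internal (0.000000, 3.000000); octagon support 3.000000 vs apothem 1.5 → ∉ W
#8 (3, 3, 3, 3): internal (3.000000, 1.242641); octagon support 3.000000 vs apothem 1.5 → ∉ W

1, 2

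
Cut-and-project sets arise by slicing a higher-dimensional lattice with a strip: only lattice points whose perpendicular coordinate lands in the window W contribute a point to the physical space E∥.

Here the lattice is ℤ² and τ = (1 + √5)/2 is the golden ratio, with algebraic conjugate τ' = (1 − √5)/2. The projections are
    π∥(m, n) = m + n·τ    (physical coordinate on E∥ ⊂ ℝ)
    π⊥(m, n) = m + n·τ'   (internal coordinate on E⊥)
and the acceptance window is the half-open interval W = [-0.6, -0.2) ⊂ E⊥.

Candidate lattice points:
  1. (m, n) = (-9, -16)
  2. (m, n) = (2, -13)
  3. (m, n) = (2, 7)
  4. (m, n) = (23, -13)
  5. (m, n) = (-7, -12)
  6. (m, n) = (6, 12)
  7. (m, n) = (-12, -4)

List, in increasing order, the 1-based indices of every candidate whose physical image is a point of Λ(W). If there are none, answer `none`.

none

Numerically τ ≈ 1.6180 and τ' = −1/τ ≈ -0.6180.
[1] lift (-9,-16): star map gives 0.8885; window check -0.6 ≤ 0.8885 < -0.2 is false → out
[2] lift (2,-13): star map gives 10.0344; window check -0.6 ≤ 10.0344 < -0.2 is false → out
[3] lift (2,7): star map gives -2.3262; window check -0.6 ≤ -2.3262 < -0.2 is false → out
[4] lift (23,-13): star map gives 31.0344; window check -0.6 ≤ 31.0344 < -0.2 is false → out
[5] lift (-7,-12): star map gives 0.4164; window check -0.6 ≤ 0.4164 < -0.2 is false → out
[6] lift (6,12): star map gives -1.4164; window check -0.6 ≤ -1.4164 < -0.2 is false → out
[7] lift (-12,-4): star map gives -9.5279; window check -0.6 ≤ -9.5279 < -0.2 is false → out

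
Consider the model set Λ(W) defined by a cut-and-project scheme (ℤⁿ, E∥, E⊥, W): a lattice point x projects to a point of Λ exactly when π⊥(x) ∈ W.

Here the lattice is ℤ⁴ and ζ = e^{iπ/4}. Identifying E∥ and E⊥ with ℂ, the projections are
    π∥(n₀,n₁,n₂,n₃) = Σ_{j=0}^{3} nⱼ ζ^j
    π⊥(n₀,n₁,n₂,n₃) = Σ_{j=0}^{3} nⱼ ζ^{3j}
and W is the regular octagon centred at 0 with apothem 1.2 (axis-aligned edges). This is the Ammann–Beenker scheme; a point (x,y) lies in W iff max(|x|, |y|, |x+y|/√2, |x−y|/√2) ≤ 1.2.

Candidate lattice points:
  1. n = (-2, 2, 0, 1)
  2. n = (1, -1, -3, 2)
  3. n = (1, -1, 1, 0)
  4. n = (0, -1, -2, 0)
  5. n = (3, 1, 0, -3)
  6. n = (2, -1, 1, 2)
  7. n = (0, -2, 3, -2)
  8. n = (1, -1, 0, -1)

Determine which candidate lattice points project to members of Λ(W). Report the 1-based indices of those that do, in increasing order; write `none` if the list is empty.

Internal map: ζ^{3j} for j=0..3 gives (1,0), (−√2/2,√2/2), (0,−1), (√2/2,√2/2).
candidate 1: n = (-2, 2, 0, 1) → π⊥ ≈ (-2.70711, +2.12132); max(|x|,|y|,|x±y|/√2) = 3.41421 > 1.2 ⇒ ∉ W
candidate 2: n = (1, -1, -3, 2) → π⊥ ≈ (+3.12132, +3.70711); max(|x|,|y|,|x±y|/√2) = 4.82843 > 1.2 ⇒ ∉ W
candidate 3: n = (1, -1, 1, 0) → π⊥ ≈ (+1.70711, -1.70711); max(|x|,|y|,|x±y|/√2) = 2.41421 > 1.2 ⇒ ∉ W
candidate 4: n = (0, -1, -2, 0) → π⊥ ≈ (+0.70711, +1.29289); max(|x|,|y|,|x±y|/√2) = 1.41421 > 1.2 ⇒ ∉ W
candidate 5: n = (3, 1, 0, -3) → π⊥ ≈ (+0.17157, -1.41421); max(|x|,|y|,|x±y|/√2) = 1.41421 > 1.2 ⇒ ∉ W
candidate 6: n = (2, -1, 1, 2) → π⊥ ≈ (+4.12132, -0.29289); max(|x|,|y|,|x±y|/√2) = 4.12132 > 1.2 ⇒ ∉ W
candidate 7: n = (0, -2, 3, -2) → π⊥ ≈ (+0.00000, -5.82843); max(|x|,|y|,|x±y|/√2) = 5.82843 > 1.2 ⇒ ∉ W
candidate 8: n = (1, -1, 0, -1) → π⊥ ≈ (+1.00000, -1.41421); max(|x|,|y|,|x±y|/√2) = 1.70711 > 1.2 ⇒ ∉ W

none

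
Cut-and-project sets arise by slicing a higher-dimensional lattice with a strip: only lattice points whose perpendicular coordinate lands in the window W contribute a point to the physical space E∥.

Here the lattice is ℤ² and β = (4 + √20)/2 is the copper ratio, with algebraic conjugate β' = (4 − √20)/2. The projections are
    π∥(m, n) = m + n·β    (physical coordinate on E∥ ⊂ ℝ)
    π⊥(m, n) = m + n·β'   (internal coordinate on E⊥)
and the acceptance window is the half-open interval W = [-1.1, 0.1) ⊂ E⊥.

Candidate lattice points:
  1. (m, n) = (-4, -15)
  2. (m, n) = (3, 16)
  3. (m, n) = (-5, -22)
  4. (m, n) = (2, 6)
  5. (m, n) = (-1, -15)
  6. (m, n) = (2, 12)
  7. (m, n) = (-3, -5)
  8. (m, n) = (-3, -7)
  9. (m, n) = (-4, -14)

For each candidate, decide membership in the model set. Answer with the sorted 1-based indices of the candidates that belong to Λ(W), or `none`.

Compute β' = (4−√20)/2 = -0.236068, so π⊥(m,n) = m -0.236068·n.
[1] lift (-4,-15): star map gives -0.458980; window check -1.1 ≤ -0.458980 < 0.1 is true → IN Λ
[2] lift (3,16): star map gives -0.777088; window check -1.1 ≤ -0.777088 < 0.1 is true → IN Λ
[3] lift (-5,-22): star map gives 0.193496; window check -1.1 ≤ 0.193496 < 0.1 is false → out
[4] lift (2,6): star map gives 0.583592; window check -1.1 ≤ 0.583592 < 0.1 is false → out
[5] lift (-1,-15): star map gives 2.541020; window check -1.1 ≤ 2.541020 < 0.1 is false → out
[6] lift (2,12): star map gives -0.832816; window check -1.1 ≤ -0.832816 < 0.1 is true → IN Λ
[7] lift (-3,-5): star map gives -1.819660; window check -1.1 ≤ -1.819660 < 0.1 is false → out
[8] lift (-3,-7): star map gives -1.347524; window check -1.1 ≤ -1.347524 < 0.1 is false → out
[9] lift (-4,-14): star map gives -0.695048; window check -1.1 ≤ -0.695048 < 0.1 is true → IN Λ

1, 2, 6, 9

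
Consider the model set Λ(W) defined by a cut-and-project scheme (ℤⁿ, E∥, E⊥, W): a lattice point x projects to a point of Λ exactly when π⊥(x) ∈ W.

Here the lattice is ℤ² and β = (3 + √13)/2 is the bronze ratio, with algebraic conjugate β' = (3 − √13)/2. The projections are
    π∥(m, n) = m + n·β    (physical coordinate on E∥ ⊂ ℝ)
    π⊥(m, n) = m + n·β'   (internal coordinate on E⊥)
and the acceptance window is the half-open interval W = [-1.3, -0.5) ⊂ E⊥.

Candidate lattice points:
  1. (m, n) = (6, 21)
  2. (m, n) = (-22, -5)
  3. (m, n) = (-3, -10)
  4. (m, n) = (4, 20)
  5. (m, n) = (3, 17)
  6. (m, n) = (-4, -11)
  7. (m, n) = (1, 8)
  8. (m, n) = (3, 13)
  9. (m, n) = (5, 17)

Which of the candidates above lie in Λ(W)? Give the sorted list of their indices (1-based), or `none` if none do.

Compute β' = (3−√13)/2 = -0.3028, so π⊥(m,n) = m -0.3028·n.
[1] lift (6,21): star map gives -0.3583; window check -1.3 ≤ -0.3583 < -0.5 is false → out
[2] lift (-22,-5): star map gives -20.4861; window check -1.3 ≤ -20.4861 < -0.5 is false → out
[3] lift (-3,-10): star map gives 0.0278; window check -1.3 ≤ 0.0278 < -0.5 is false → out
[4] lift (4,20): star map gives -2.0555; window check -1.3 ≤ -2.0555 < -0.5 is false → out
[5] lift (3,17): star map gives -2.1472; window check -1.3 ≤ -2.1472 < -0.5 is false → out
[6] lift (-4,-11): star map gives -0.6695; window check -1.3 ≤ -0.6695 < -0.5 is true → IN Λ
[7] lift (1,8): star map gives -1.4222; window check -1.3 ≤ -1.4222 < -0.5 is false → out
[8] lift (3,13): star map gives -0.9361; window check -1.3 ≤ -0.9361 < -0.5 is true → IN Λ
[9] lift (5,17): star map gives -0.1472; window check -1.3 ≤ -0.1472 < -0.5 is false → out

6, 8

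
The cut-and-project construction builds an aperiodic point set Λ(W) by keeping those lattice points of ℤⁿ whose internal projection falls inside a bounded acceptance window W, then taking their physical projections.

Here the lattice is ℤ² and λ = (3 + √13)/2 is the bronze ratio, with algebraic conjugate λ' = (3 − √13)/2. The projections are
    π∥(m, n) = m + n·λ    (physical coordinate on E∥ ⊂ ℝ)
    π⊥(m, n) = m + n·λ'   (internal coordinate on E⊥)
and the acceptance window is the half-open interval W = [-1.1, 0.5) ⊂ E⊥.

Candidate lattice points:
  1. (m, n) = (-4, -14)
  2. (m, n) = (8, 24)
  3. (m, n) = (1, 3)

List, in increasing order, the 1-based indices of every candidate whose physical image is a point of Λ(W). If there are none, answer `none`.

λ' = (3−√13)/2 ≈ -0.30278.
#1 (-4,-14): internal coord -4 + (-14)·λ' = +0.23886; +0.23886 ∈ [-1.1, 0.5) → IN Λ
#2 (8,24): internal coord 8 + (24)·λ' = +0.73338; +0.73338 ∉ [-1.1, 0.5) → out
#3 (1,3): internal coord 1 + (3)·λ' = +0.09167; +0.09167 ∈ [-1.1, 0.5) → IN Λ

1, 3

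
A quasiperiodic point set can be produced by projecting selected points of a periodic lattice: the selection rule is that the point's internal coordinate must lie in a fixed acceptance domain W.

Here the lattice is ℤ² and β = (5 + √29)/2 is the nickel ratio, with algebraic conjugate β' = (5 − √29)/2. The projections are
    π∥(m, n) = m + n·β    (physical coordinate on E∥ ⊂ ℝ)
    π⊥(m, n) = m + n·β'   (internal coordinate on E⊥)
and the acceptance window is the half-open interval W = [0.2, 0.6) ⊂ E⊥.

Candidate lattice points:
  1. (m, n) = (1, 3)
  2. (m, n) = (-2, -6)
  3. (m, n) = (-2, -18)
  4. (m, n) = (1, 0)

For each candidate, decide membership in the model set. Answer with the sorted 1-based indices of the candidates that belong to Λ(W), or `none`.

1

β' = (5−√29)/2 ≈ -0.192582.
[1] lift (1,3): star map gives 0.422253; window check 0.2 ≤ 0.422253 < 0.6 is true → IN Λ
[2] lift (-2,-6): star map gives -0.844506; window check 0.2 ≤ -0.844506 < 0.6 is false → out
[3] lift (-2,-18): star map gives 1.466483; window check 0.2 ≤ 1.466483 < 0.6 is false → out
[4] lift (1,0): star map gives 1.000000; window check 0.2 ≤ 1.000000 < 0.6 is false → out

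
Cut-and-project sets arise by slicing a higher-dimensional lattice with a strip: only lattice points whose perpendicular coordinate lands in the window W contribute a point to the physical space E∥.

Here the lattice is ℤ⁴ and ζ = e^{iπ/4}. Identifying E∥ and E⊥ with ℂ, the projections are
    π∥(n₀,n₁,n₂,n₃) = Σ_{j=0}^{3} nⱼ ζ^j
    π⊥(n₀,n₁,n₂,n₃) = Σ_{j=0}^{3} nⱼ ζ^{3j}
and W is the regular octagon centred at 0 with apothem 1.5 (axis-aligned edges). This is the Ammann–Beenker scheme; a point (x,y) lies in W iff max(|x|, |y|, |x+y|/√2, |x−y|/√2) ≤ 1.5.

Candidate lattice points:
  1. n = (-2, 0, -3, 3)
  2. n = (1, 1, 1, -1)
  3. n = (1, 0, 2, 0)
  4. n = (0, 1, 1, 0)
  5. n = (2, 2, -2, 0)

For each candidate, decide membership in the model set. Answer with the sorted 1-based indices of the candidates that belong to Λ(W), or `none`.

2, 4

With ζ = e^{iπ/4} the internal vectors are ζ^0,ζ^3,ζ^6,ζ^9.
candidate 1: n = (-2, 0, -3, 3) → π⊥ ≈ (+0.1213, +5.1213); max(|x|,|y|,|x±y|/√2) = 5.1213 > 1.5 ⇒ ∉ W
candidate 2: n = (1, 1, 1, -1) → π⊥ ≈ (-0.4142, -1.0000); max(|x|,|y|,|x±y|/√2) = 1.0000 ≤ 1.5 ⇒ ∈ W
candidate 3: n = (1, 0, 2, 0) → π⊥ ≈ (+1.0000, -2.0000); max(|x|,|y|,|x±y|/√2) = 2.1213 > 1.5 ⇒ ∉ W
candidate 4: n = (0, 1, 1, 0) → π⊥ ≈ (-0.7071, -0.2929); max(|x|,|y|,|x±y|/√2) = 0.7071 ≤ 1.5 ⇒ ∈ W
candidate 5: n = (2, 2, -2, 0) → π⊥ ≈ (+0.5858, +3.4142); max(|x|,|y|,|x±y|/√2) = 3.4142 > 1.5 ⇒ ∉ W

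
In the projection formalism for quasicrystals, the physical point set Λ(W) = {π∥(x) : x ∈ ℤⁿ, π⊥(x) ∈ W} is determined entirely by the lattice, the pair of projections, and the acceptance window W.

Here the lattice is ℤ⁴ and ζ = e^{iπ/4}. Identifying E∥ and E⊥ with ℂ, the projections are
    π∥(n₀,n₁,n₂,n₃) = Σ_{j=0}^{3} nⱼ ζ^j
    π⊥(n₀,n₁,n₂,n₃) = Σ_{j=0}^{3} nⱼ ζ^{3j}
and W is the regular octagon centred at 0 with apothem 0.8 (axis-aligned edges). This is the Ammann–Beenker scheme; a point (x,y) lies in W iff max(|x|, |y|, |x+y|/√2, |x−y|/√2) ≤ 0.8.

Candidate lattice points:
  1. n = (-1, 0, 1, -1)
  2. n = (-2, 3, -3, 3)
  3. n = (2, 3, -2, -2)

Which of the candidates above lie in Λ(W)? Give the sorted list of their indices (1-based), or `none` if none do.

Internal map: ζ^{3j} for j=0..3 gives (1,0), (−√2/2,√2/2), (0,−1), (√2/2,√2/2).
#1 (-1, 0, 1, -1): internal (-1.7071, -1.7071); octagon support 2.4142 vs apothem 0.8 → ∉ W
#2 (-2, 3, -3, 3): internal (-2.0000, 7.2426); octagon support 7.2426 vs apothem 0.8 → ∉ W
#3 (2, 3, -2, -2): internal (-1.5355, 2.7071); octagon support 3.0000 vs apothem 0.8 → ∉ W

none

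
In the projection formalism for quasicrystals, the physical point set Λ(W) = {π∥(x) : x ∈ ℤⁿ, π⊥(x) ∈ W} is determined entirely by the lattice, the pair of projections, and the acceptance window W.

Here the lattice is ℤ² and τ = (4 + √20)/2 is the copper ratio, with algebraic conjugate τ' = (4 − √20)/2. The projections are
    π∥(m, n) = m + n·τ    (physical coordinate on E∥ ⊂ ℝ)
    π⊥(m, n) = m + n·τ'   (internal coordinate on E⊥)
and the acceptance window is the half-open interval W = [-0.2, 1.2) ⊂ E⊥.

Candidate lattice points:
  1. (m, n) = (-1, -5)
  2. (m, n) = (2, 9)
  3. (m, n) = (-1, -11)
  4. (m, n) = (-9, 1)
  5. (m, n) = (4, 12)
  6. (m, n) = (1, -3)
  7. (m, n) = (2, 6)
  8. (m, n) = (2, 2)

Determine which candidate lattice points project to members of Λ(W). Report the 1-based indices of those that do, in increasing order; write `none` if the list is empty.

1, 2, 5, 7

τ' = (4−√20)/2 ≈ -0.236068.
[1] lift (-1,-5): star map gives 0.180340; window check -0.2 ≤ 0.180340 < 1.2 is true → IN Λ
[2] lift (2,9): star map gives -0.124612; window check -0.2 ≤ -0.124612 < 1.2 is true → IN Λ
[3] lift (-1,-11): star map gives 1.596748; window check -0.2 ≤ 1.596748 < 1.2 is false → out
[4] lift (-9,1): star map gives -9.236068; window check -0.2 ≤ -9.236068 < 1.2 is false → out
[5] lift (4,12): star map gives 1.167184; window check -0.2 ≤ 1.167184 < 1.2 is true → IN Λ
[6] lift (1,-3): star map gives 1.708204; window check -0.2 ≤ 1.708204 < 1.2 is false → out
[7] lift (2,6): star map gives 0.583592; window check -0.2 ≤ 0.583592 < 1.2 is true → IN Λ
[8] lift (2,2): star map gives 1.527864; window check -0.2 ≤ 1.527864 < 1.2 is false → out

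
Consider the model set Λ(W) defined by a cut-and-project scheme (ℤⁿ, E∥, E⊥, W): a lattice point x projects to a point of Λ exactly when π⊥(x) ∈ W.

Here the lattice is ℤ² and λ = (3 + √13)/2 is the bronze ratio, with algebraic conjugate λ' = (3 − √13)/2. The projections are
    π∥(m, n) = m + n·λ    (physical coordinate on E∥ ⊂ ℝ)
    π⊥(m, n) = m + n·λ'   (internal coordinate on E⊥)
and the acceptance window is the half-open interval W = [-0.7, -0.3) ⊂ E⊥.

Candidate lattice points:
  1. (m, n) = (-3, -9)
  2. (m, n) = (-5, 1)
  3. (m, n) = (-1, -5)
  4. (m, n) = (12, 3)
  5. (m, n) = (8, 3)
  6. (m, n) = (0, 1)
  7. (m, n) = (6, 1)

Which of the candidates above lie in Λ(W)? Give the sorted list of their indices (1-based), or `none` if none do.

Compute λ' = (3−√13)/2 = -0.3028, so π⊥(m,n) = m -0.3028·n.
#1 (-3,-9): internal coord -3 + (-9)·λ' = -0.2750; -0.2750 ∉ [-0.7, -0.3) → out
#2 (-5,1): internal coord -5 + (1)·λ' = -5.3028; -5.3028 ∉ [-0.7, -0.3) → out
#3 (-1,-5): internal coord -1 + (-5)·λ' = +0.5139; +0.5139 ∉ [-0.7, -0.3) → out
#4 (12,3): internal coord 12 + (3)·λ' = +11.0917; +11.0917 ∉ [-0.7, -0.3) → out
#5 (8,3): internal coord 8 + (3)·λ' = +7.0917; +7.0917 ∉ [-0.7, -0.3) → out
#6 (0,1): internal coord 0 + (1)·λ' = -0.3028; -0.3028 ∈ [-0.7, -0.3) → IN Λ
#7 (6,1): internal coord 6 + (1)·λ' = +5.6972; +5.6972 ∉ [-0.7, -0.3) → out

6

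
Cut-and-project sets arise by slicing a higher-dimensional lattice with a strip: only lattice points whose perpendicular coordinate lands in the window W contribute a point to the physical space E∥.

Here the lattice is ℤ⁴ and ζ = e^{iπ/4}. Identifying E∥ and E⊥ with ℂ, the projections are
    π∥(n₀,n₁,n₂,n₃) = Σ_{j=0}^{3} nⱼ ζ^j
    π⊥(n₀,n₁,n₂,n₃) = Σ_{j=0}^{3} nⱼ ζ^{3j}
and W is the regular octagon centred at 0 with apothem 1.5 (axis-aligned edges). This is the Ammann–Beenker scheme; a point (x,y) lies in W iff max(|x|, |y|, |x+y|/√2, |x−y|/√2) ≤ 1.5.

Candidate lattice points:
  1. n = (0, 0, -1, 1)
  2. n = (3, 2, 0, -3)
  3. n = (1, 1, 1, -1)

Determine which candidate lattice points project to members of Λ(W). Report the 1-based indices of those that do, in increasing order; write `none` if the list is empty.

2, 3

π⊥(n) = n₀ + n₁ζ³ + n₂ζ⁶ + n₃ζ⁹ where ζ = e^{iπ/4}.
candidate 1: n = (0, 0, -1, 1) → π⊥ ≈ (+0.707107, +1.707107); max(|x|,|y|,|x±y|/√2) = 1.707107 > 1.5 ⇒ ∉ W
candidate 2: n = (3, 2, 0, -3) → π⊥ ≈ (-0.535534, -0.707107); max(|x|,|y|,|x±y|/√2) = 0.878680 ≤ 1.5 ⇒ ∈ W
candidate 3: n = (1, 1, 1, -1) → π⊥ ≈ (-0.414214, -1.000000); max(|x|,|y|,|x±y|/√2) = 1.000000 ≤ 1.5 ⇒ ∈ W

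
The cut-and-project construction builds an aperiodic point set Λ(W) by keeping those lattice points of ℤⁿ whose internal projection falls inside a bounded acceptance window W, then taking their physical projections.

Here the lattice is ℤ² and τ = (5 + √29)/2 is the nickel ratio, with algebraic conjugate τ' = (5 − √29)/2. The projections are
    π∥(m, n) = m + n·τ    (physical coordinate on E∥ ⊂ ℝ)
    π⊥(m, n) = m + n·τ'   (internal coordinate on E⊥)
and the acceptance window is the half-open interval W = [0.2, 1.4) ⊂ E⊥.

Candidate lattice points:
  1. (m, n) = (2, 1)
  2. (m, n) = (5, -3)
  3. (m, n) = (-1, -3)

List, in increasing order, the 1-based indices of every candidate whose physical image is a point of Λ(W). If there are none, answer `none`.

Compute τ' = (5−√29)/2 = -0.192582, so π⊥(m,n) = m -0.192582·n.
#1 (2,1): internal coord 2 + (1)·τ' = +1.807418; +1.807418 ∉ [0.2, 1.4) → out
#2 (5,-3): internal coord 5 + (-3)·τ' = +5.577747; +5.577747 ∉ [0.2, 1.4) → out
#3 (-1,-3): internal coord -1 + (-3)·τ' = -0.422253; -0.422253 ∉ [0.2, 1.4) → out

none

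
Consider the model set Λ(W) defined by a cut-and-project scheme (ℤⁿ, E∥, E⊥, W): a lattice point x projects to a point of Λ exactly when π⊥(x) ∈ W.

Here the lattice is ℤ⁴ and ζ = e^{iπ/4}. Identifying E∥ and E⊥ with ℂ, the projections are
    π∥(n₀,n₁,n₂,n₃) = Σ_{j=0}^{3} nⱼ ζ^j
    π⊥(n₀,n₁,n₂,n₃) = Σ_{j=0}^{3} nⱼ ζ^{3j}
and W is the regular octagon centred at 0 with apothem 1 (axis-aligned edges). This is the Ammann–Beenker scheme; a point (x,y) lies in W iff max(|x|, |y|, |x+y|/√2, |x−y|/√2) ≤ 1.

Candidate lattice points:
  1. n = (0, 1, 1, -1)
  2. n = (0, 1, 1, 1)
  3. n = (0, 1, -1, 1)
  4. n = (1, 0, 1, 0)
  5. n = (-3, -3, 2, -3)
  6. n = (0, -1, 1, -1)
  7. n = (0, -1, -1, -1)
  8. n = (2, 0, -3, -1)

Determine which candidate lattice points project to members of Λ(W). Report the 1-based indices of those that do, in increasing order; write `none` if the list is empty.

π⊥(n) = n₀ + n₁ζ³ + n₂ζ⁶ + n₃ζ⁹ where ζ = e^{iπ/4}.
candidate 1: n = (0, 1, 1, -1) → π⊥ ≈ (-1.4142, -1.0000); max(|x|,|y|,|x±y|/√2) = 1.7071 > 1 ⇒ ∉ W
candidate 2: n = (0, 1, 1, 1) → π⊥ ≈ (+0.0000, +0.4142); max(|x|,|y|,|x±y|/√2) = 0.4142 ≤ 1 ⇒ ∈ W
candidate 3: n = (0, 1, -1, 1) → π⊥ ≈ (+0.0000, +2.4142); max(|x|,|y|,|x±y|/√2) = 2.4142 > 1 ⇒ ∉ W
candidate 4: n = (1, 0, 1, 0) → π⊥ ≈ (+1.0000, -1.0000); max(|x|,|y|,|x±y|/√2) = 1.4142 > 1 ⇒ ∉ W
candidate 5: n = (-3, -3, 2, -3) → π⊥ ≈ (-3.0000, -6.2426); max(|x|,|y|,|x±y|/√2) = 6.5355 > 1 ⇒ ∉ W
candidate 6: n = (0, -1, 1, -1) → π⊥ ≈ (+0.0000, -2.4142); max(|x|,|y|,|x±y|/√2) = 2.4142 > 1 ⇒ ∉ W
candidate 7: n = (0, -1, -1, -1) → π⊥ ≈ (+0.0000, -0.4142); max(|x|,|y|,|x±y|/√2) = 0.4142 ≤ 1 ⇒ ∈ W
candidate 8: n = (2, 0, -3, -1) → π⊥ ≈ (+1.2929, +2.2929); max(|x|,|y|,|x±y|/√2) = 2.5355 > 1 ⇒ ∉ W

2, 7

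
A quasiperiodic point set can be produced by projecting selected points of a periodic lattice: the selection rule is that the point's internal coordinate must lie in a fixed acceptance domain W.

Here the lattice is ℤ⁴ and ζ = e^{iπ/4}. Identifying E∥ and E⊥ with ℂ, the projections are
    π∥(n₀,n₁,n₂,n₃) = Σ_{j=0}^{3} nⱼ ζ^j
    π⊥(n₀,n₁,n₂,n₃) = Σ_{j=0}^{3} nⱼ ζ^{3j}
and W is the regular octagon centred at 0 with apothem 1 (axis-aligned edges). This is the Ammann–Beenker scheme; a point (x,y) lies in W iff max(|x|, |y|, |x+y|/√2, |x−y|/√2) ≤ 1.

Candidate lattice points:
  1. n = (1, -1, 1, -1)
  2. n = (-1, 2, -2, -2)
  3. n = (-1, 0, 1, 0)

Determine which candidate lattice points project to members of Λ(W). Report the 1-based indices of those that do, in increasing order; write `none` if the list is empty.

none

π⊥(n) = n₀ + n₁ζ³ + n₂ζ⁶ + n₃ζ⁹ where ζ = e^{iπ/4}.
#1 (1, -1, 1, -1): internal (1.000000, -2.414214); octagon support 2.414214 vs apothem 1 → ∉ W
#2 (-1, 2, -2, -2): internal (-3.828427, 2.000000); octagon support 4.121320 vs apothem 1 → ∉ W
#3 (-1, 0, 1, 0): internal (-1.000000, -1.000000); octagon support 1.414214 vs apothem 1 → ∉ W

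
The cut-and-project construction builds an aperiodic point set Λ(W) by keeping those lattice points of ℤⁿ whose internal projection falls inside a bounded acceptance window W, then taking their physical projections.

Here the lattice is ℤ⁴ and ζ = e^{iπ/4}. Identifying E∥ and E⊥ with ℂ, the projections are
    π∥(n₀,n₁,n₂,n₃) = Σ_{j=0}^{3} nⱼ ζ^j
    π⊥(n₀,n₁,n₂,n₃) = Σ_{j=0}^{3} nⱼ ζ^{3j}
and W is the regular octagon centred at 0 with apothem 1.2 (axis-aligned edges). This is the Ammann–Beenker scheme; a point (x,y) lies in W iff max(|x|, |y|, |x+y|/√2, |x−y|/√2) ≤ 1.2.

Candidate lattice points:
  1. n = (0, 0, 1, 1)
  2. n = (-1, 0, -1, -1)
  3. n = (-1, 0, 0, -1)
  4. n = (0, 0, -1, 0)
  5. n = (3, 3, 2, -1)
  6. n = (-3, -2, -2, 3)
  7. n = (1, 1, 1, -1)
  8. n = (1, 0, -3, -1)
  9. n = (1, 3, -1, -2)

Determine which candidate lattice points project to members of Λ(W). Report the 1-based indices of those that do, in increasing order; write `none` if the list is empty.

Internal map: ζ^{3j} for j=0..3 gives (1,0), (−√2/2,√2/2), (0,−1), (√2/2,√2/2).
#1 (0, 0, 1, 1): internal (0.707107, -0.292893); octagon support 0.707107 vs apothem 1.2 → ∈ W
#2 (-1, 0, -1, -1): internal (-1.707107, 0.292893); octagon support 1.707107 vs apothem 1.2 → ∉ W
#3 (-1, 0, 0, -1): internal (-1.707107, -0.707107); octagon support 1.707107 vs apothem 1.2 → ∉ W
#4 (0, 0, -1, 0): internal (0.000000, 1.000000); octagon support 1.000000 vs apothem 1.2 → ∈ W
#5 (3, 3, 2, -1): internal (0.171573, -0.585786); octagon support 0.585786 vs apothem 1.2 → ∈ W
#6 (-3, -2, -2, 3): internal (0.535534, 2.707107); octagon support 2.707107 vs apothem 1.2 → ∉ W
#7 (1, 1, 1, -1): internal (-0.414214, -1.000000); octagon support 1.000000 vs apothem 1.2 → ∈ W
#8 (1, 0, -3, -1): internal (0.292893, 2.292893); octagon support 2.292893 vs apothem 1.2 → ∉ W
#9 (1, 3, -1, -2): internal (-2.535534, 1.707107); octagon support 3.000000 vs apothem 1.2 → ∉ W

1, 4, 5, 7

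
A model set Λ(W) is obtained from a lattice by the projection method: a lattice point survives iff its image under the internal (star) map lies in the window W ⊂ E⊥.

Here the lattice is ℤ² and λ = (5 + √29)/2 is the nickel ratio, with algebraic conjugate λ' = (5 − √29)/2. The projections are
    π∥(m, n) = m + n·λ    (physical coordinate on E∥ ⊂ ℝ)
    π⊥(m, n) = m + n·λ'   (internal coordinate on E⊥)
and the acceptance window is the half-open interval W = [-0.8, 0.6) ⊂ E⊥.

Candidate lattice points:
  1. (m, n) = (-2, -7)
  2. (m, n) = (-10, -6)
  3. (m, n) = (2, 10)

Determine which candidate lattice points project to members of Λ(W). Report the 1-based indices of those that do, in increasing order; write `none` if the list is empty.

1, 3

Numerically λ ≈ 5.192582 and λ' = −1/λ ≈ -0.192582.
#1 (-2,-7): internal coord -2 + (-7)·λ' = -0.651923; -0.651923 ∈ [-0.8, 0.6) → IN Λ
#2 (-10,-6): internal coord -10 + (-6)·λ' = -8.844506; -8.844506 ∉ [-0.8, 0.6) → out
#3 (2,10): internal coord 2 + (10)·λ' = +0.074176; +0.074176 ∈ [-0.8, 0.6) → IN Λ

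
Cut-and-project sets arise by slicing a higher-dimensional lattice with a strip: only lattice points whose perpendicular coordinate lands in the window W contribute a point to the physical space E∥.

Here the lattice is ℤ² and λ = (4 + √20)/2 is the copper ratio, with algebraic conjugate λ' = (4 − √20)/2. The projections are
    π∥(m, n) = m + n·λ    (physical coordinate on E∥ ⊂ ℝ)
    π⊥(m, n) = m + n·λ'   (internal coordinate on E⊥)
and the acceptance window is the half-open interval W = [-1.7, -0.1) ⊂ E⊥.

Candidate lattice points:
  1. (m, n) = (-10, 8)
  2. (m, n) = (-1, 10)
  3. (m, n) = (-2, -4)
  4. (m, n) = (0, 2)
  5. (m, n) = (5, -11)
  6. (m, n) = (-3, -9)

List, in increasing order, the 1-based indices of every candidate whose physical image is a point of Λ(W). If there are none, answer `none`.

Numerically λ ≈ 4.236068 and λ' = −1/λ ≈ -0.236068.
#1 (-10,8): internal coord -10 + (8)·λ' = -11.888544; -11.888544 ∉ [-1.7, -0.1) → out
#2 (-1,10): internal coord -1 + (10)·λ' = -3.360680; -3.360680 ∉ [-1.7, -0.1) → out
#3 (-2,-4): internal coord -2 + (-4)·λ' = -1.055728; -1.055728 ∈ [-1.7, -0.1) → IN Λ
#4 (0,2): internal coord 0 + (2)·λ' = -0.472136; -0.472136 ∈ [-1.7, -0.1) → IN Λ
#5 (5,-11): internal coord 5 + (-11)·λ' = +7.596748; +7.596748 ∉ [-1.7, -0.1) → out
#6 (-3,-9): internal coord -3 + (-9)·λ' = -0.875388; -0.875388 ∈ [-1.7, -0.1) → IN Λ

3, 4, 6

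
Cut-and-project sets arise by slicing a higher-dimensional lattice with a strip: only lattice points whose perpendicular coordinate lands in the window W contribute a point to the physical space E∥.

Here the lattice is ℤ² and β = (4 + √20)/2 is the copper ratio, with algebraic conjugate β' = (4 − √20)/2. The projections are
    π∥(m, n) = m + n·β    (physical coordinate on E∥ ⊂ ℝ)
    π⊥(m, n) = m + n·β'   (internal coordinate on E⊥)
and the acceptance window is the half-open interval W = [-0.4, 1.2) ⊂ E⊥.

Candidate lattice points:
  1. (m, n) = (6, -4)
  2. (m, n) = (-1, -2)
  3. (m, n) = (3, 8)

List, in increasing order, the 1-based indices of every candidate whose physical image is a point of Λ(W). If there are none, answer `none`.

3

Numerically β ≈ 4.236068 and β' = −1/β ≈ -0.236068.
[1] lift (6,-4): star map gives 6.944272; window check -0.4 ≤ 6.944272 < 1.2 is false → out
[2] lift (-1,-2): star map gives -0.527864; window check -0.4 ≤ -0.527864 < 1.2 is false → out
[3] lift (3,8): star map gives 1.111456; window check -0.4 ≤ 1.111456 < 1.2 is true → IN Λ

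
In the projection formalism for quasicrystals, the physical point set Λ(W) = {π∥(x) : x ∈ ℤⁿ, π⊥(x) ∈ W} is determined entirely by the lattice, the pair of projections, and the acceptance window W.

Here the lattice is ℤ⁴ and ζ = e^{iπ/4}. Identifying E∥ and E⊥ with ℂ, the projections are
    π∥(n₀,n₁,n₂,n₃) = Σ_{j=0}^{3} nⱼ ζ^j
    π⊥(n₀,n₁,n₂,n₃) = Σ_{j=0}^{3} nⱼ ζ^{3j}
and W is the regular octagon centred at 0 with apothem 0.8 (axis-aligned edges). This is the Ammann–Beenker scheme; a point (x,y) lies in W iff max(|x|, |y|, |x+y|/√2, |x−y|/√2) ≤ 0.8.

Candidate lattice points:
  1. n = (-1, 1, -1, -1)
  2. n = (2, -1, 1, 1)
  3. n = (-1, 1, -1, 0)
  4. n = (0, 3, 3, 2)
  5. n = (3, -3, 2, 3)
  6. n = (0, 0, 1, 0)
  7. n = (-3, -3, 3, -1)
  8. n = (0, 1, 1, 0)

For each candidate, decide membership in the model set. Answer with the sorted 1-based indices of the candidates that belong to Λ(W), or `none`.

8

π⊥(n) = n₀ + n₁ζ³ + n₂ζ⁶ + n₃ζ⁹ where ζ = e^{iπ/4}.
#1 (-1, 1, -1, -1): internal (-2.4142, 1.0000); octagon support 2.4142 vs apothem 0.8 → ∉ W
#2 (2, -1, 1, 1): internal (3.4142, -1.0000); octagon support 3.4142 vs apothem 0.8 → ∉ W
#3 (-1, 1, -1, 0): internal (-1.7071, 1.7071); octagon support 2.4142 vs apothem 0.8 → ∉ W
#4 (0, 3, 3, 2): internal (-0.7071, 0.5355); octagon support 0.8787 vs apothem 0.8 → ∉ W
#5 (3, -3, 2, 3): internal (7.2426, -2.0000); octagon support 7.2426 vs apothem 0.8 → ∉ W
#6 (0, 0, 1, 0): internal (0.0000, -1.0000); octagon support 1.0000 vs apothem 0.8 → ∉ W
#7 (-3, -3, 3, -1): internal (-1.5858, -5.8284); octagon support 5.8284 vs apothem 0.8 → ∉ W
#8 (0, 1, 1, 0): internal (-0.7071, -0.2929); octagon support 0.7071 vs apothem 0.8 → ∈ W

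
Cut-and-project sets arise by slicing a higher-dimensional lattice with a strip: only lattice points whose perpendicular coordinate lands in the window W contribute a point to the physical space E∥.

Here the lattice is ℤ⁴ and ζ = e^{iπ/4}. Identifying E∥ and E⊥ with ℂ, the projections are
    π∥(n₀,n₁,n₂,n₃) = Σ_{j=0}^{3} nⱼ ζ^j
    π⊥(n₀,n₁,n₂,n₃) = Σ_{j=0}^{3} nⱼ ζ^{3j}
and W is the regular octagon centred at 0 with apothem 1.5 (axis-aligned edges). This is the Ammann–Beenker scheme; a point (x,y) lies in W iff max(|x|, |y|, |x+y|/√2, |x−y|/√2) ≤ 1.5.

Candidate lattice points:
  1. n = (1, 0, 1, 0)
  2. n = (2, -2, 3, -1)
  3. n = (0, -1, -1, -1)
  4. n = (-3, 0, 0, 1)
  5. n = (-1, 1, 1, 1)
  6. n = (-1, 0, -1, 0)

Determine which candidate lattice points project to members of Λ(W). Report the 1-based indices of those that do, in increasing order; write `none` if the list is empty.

With ζ = e^{iπ/4} the internal vectors are ζ^0,ζ^3,ζ^6,ζ^9.
#1 (1, 0, 1, 0): internal (1.000000, -1.000000); octagon support 1.414214 vs apothem 1.5 → ∈ W
#2 (2, -2, 3, -1): internal (2.707107, -5.121320); octagon support 5.535534 vs apothem 1.5 → ∉ W
#3 (0, -1, -1, -1): internal (0.000000, -0.414214); octagon support 0.414214 vs apothem 1.5 → ∈ W
#4 (-3, 0, 0, 1): internal (-2.292893, 0.707107); octagon support 2.292893 vs apothem 1.5 → ∉ W
#5 (-1, 1, 1, 1): internal (-1.000000, 0.414214); octagon support 1.000000 vs apothem 1.5 → ∈ W
#6 (-1, 0, -1, 0): internal (-1.000000, 1.000000); octagon support 1.414214 vs apothem 1.5 → ∈ W

1, 3, 5, 6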